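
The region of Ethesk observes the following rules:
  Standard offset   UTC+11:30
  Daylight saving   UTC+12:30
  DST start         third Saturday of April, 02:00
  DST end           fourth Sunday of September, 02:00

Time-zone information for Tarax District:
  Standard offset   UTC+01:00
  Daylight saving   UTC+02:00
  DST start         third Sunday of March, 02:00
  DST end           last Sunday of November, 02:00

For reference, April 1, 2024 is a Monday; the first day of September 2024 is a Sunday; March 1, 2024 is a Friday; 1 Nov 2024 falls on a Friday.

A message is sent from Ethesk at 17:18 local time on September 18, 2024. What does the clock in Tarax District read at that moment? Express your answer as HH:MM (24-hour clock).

06:48

1 April 2024 is a Monday, so the first Saturday is April 6 and the third is April 20.
1 September 2024 is a Sunday, so the first Sunday is September 1 and the fourth is September 22.
September 18, 2024 lies within the daylight-saving period (20 April – 22 September), so Ethesk is on daylight time, UTC+12:30.
17:18 Ethesk − 12h30m = 04:48 UTC.
1 March 2024 is a Friday, so the first Sunday is March 3 and the third is March 17.
1 November 2024 is a Friday, so Sundays fall on 3, 10, 17, 24; the last is November 24.
At the standard offset (UTC+01:00), 04:48 UTC + 1h = 05:48 Tarax District standard time.
Daylight saving runs 17 March – 24 November; the standard-time date in Tarax District, September 18, 2024, is inside that window, so Tarax District is at UTC+02:00.
04:48 UTC + 2h = 06:48 Tarax District.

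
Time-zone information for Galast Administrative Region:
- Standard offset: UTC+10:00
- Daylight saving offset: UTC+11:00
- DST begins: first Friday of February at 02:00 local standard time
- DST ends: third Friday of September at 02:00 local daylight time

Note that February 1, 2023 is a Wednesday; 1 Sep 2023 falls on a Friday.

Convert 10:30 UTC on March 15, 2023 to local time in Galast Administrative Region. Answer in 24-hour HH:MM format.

21:30

1 February 2023 is a Wednesday, so the first Friday is February 3.
1 September 2023 is a Friday, so the first Friday is September 1 and the third is September 15.
At the standard offset (UTC+10:00), 10:30 UTC + 10h = 20:30 Galast Administrative Region standard time.
The standard-time date in Galast Administrative Region, March 15, 2023, falls between 3 February and 15 September, so daylight saving is in effect and Galast Administrative Region is at UTC+11:00.
10:30 UTC + 11h = 21:30 local.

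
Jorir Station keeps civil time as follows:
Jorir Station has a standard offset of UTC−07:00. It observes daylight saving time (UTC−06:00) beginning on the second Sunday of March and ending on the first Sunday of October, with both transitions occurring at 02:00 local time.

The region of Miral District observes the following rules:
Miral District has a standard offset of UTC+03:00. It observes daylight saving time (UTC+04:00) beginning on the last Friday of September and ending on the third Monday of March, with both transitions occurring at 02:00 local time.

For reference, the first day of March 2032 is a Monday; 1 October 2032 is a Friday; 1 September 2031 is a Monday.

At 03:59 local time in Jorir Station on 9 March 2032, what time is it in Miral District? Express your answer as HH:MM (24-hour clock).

14:59

1 March 2032 is a Monday, so the first Sunday is March 7 and the second is March 14.
1 October 2032 is a Friday, so the first Sunday is October 3.
9 March 2032 is outside the daylight-saving period (14 March – 3 October), so Jorir Station is on standard time, UTC−07:00.
03:59 Jorir Station + 7h = 10:59 UTC.
1 September 2031 is a Monday, so Fridays fall on 5, 12, 19, 26; the last is September 26.
1 March 2032 is a Monday, so the first Monday is March 1 and the third is March 15.
At the standard offset (UTC+03:00), 10:59 UTC + 3h = 13:59 Miral District standard time.
The standard-time date in Miral District, 9 March 2032, lies within the daylight-saving period (26 September 2031 – 15 March 2032), so Miral District is on daylight time, UTC+04:00.
10:59 UTC + 4h = 14:59 Miral District.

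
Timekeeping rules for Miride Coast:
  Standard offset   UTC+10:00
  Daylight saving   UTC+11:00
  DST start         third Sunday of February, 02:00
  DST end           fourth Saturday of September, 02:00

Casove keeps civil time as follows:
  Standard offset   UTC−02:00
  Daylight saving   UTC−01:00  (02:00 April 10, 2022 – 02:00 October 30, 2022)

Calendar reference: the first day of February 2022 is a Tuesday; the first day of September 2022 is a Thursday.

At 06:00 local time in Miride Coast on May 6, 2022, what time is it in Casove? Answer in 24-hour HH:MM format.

1 February 2022 is a Tuesday, so the first Sunday is February 6 and the third is February 20.
1 September 2022 is a Thursday, so the first Saturday is September 3 and the fourth is September 24.
Daylight saving runs 20 February – 24 September; May 6, 2022 is inside that window, so Miride Coast is at UTC+11:00.
06:00 Miride Coast − 11h = 19:00 UTC (rolling into the previous day, 5 May 2022).
At the standard offset (UTC−02:00), 19:00 UTC − 2h = 17:00 Casove standard time.
The standard-time date in Casove, May 5, 2022, lies within the daylight-saving period (10 April – 30 October), so Casove is on daylight time, UTC−01:00.
19:00 UTC − 1h = 18:00 Casove.

18:00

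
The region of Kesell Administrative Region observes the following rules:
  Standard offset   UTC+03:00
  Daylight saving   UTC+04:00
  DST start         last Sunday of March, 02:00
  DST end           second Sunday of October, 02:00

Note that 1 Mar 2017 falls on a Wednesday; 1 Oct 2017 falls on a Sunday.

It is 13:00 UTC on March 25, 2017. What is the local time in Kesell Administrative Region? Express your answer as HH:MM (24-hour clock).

16:00

1 March 2017 is a Wednesday, so Sundays fall on 5, 12, 19, 26; the last is March 26.
1 October 2017 is a Sunday, so the first Sunday is October 1 and the second is October 8.
At the standard offset (UTC+03:00), 13:00 UTC + 3h = 16:00 Kesell Administrative Region standard time.
The standard-time date in Kesell Administrative Region, March 25, 2017, does not fall between 26 March and 8 October, so daylight saving is not in effect and Kesell Administrative Region is at UTC+03:00.
13:00 UTC + 3h = 16:00 local.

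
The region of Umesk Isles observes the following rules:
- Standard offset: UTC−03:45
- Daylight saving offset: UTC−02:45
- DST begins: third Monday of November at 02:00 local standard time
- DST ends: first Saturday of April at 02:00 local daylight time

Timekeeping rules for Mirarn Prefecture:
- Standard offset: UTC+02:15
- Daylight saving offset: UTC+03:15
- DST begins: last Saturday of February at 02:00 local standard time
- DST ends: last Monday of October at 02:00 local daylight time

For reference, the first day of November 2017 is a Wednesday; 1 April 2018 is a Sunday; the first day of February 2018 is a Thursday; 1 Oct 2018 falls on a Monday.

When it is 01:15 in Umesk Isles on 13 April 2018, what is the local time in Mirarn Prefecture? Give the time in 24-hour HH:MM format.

08:15

1 November 2017 is a Wednesday, so the first Monday is November 6 and the third is November 20.
1 April 2018 is a Sunday, so the first Saturday is April 7.
Daylight saving runs 20 November 2017 – 7 April 2018; 13 April 2018 is outside that window, so Umesk Isles is on standard time at UTC−03:45.
01:15 Umesk Isles + 3h45m = 05:00 UTC.
1 February 2018 is a Thursday, so Saturdays fall on 3, 10, 17, 24; the last is February 24.
1 October 2018 is a Monday, so Mondays fall on 1, 8, 15, 22, 29; the last is October 29.
At the standard offset (UTC+02:15), 05:00 UTC + 2h15m = 07:15 Mirarn Prefecture standard time.
The standard-time date in Mirarn Prefecture, 13 April 2018, falls between 24 February and 29 October, so daylight saving is in effect and Mirarn Prefecture is at UTC+03:15.
05:00 UTC + 3h15m = 08:15 Mirarn Prefecture.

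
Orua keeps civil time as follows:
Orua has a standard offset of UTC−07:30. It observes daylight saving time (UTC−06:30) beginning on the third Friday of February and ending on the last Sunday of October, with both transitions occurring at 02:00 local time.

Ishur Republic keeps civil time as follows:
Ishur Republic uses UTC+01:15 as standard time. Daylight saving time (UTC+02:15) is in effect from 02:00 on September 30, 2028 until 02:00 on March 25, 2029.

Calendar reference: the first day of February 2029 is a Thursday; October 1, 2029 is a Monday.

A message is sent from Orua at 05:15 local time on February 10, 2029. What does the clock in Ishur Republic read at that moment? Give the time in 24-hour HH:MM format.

15:00

1 February 2029 is a Thursday, so the first Friday is February 2 and the third is February 16.
1 October 2029 is a Monday, so Sundays fall on 7, 14, 21, 28; the last is October 28.
Daylight saving runs 16 February – 28 October; February 10, 2029 is outside that window, so Orua is on standard time at UTC−07:30.
05:15 Orua + 7h30m = 12:45 UTC.
At the standard offset (UTC+01:15), 12:45 UTC + 1h15m = 14:00 Ishur Republic standard time.
The standard-time date in Ishur Republic, February 10, 2029, lies within the daylight-saving period (30 September 2028 – 25 March 2029), so Ishur Republic is on daylight time, UTC+02:15.
12:45 UTC + 2h15m = 15:00 Ishur Republic.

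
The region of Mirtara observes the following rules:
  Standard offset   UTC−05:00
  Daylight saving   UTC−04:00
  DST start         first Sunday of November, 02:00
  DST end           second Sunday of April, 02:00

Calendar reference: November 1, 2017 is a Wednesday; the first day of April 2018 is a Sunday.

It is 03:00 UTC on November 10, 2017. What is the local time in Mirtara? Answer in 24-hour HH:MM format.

1 November 2017 is a Wednesday, so the first Sunday is November 5.
1 April 2018 is a Sunday, so the first Sunday is April 1 and the second is April 8.
At the standard offset (UTC−05:00), 03:00 UTC − 5h = 22:00 Mirtara standard time (rolling into the previous day, 9 November 2017).
The standard-time date in Mirtara, November 9, 2017, lies within the daylight-saving period (5 November 2017 – 8 April 2018), so Mirtara is on daylight time, UTC−04:00.
03:00 UTC − 4h = 23:00 local (rolling into the previous day, 9 November 2017).

23:00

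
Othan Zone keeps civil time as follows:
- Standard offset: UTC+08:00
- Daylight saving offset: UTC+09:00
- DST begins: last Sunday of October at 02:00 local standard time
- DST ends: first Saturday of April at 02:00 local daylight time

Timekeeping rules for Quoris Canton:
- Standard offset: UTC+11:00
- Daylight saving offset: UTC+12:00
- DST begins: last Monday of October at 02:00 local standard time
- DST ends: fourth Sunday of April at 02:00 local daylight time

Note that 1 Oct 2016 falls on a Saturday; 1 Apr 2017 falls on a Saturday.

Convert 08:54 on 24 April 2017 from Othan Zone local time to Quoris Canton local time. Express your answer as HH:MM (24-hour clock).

1 October 2016 is a Saturday, so Sundays fall on 2, 9, 16, 23, 30; the last is October 30.
1 April 2017 is a Saturday, so the first Saturday is April 1.
24 April 2017 is outside the daylight-saving period (30 October 2016 – 1 April 2017), so Othan Zone is on standard time, UTC+08:00.
08:54 Othan Zone − 8h = 00:54 UTC.
1 October 2016 is a Saturday, so Mondays fall on 3, 10, 17, 24, 31; the last is October 31.
1 April 2017 is a Saturday, so the first Sunday is April 2 and the fourth is April 23.
At the standard offset (UTC+11:00), 00:54 UTC + 11h = 11:54 Quoris Canton standard time.
The standard-time date in Quoris Canton, 24 April 2017, does not fall between 31 October 2016 and 23 April 2017, so daylight saving is not in effect and Quoris Canton is at UTC+11:00.
00:54 UTC + 11h = 11:54 Quoris Canton.

11:54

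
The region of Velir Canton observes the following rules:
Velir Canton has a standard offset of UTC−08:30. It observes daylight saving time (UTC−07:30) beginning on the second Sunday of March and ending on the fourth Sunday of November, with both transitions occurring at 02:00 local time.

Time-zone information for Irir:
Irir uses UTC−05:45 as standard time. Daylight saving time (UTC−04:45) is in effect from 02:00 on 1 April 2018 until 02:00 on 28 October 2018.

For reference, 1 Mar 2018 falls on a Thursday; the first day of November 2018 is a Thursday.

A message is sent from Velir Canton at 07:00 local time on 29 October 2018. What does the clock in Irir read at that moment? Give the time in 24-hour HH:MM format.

08:45

1 March 2018 is a Thursday, so the first Sunday is March 4 and the second is March 11.
1 November 2018 is a Thursday, so the first Sunday is November 4 and the fourth is November 25.
Daylight saving runs 11 March – 25 November; 29 October 2018 is inside that window, so Velir Canton is at UTC−07:30.
07:00 Velir Canton + 7h30m = 14:30 UTC.
At the standard offset (UTC−05:45), 14:30 UTC − 5h45m = 08:45 Irir standard time.
Daylight saving runs 1 April – 28 October; the standard-time date in Irir, 29 October 2018, is outside that window, so Irir is on standard time at UTC−05:45.
14:30 UTC − 5h45m = 08:45 Irir.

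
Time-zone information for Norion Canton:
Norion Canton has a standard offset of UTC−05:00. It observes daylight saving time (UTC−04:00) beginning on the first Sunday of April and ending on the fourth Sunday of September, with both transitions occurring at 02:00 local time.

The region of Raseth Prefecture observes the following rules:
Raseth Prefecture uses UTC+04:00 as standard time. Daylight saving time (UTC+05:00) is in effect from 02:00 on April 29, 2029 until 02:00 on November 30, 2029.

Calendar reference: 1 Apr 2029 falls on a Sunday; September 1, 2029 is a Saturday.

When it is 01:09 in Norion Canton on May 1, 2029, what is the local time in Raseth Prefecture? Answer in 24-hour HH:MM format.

1 April 2029 is a Sunday, so the first Sunday is April 1.
1 September 2029 is a Saturday, so the first Sunday is September 2 and the fourth is September 23.
May 1, 2029 falls between 1 April and 23 September, so daylight saving is in effect and Norion Canton is at UTC−04:00.
01:09 Norion Canton + 4h = 05:09 UTC.
At the standard offset (UTC+04:00), 05:09 UTC + 4h = 09:09 Raseth Prefecture standard time.
Daylight saving runs 29 April – 30 November; the standard-time date in Raseth Prefecture, May 1, 2029, is inside that window, so Raseth Prefecture is at UTC+05:00.
05:09 UTC + 5h = 10:09 Raseth Prefecture.

10:09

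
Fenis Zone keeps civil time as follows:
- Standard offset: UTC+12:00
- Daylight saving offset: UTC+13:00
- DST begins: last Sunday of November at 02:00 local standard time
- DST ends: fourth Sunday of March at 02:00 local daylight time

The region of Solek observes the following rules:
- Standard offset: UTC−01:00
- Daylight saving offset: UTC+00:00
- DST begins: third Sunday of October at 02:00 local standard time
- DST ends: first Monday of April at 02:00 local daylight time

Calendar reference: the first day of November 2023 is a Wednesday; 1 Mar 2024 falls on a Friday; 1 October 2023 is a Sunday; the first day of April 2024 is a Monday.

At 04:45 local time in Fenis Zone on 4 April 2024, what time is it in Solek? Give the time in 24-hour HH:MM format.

1 November 2023 is a Wednesday, so Sundays fall on 5, 12, 19, 26; the last is November 26.
1 March 2024 is a Friday, so the first Sunday is March 3 and the fourth is March 24.
4 April 2024 does not fall between 26 November 2023 and 24 March 2024, so daylight saving is not in effect and Fenis Zone is at UTC+12:00.
04:45 Fenis Zone − 12h = 16:45 UTC (rolling into the previous day, 3 April 2024).
1 October 2023 is a Sunday, so the first Sunday is October 1 and the third is October 15.
1 April 2024 is a Monday, so the first Monday is April 1.
At the standard offset (UTC−01:00), 16:45 UTC − 1h = 15:45 Solek standard time.
The standard-time date in Solek, 3 April 2024, is outside the daylight-saving period (15 October 2023 – 1 April 2024), so Solek is on standard time, UTC−01:00.
16:45 UTC − 1h = 15:45 Solek.

15:45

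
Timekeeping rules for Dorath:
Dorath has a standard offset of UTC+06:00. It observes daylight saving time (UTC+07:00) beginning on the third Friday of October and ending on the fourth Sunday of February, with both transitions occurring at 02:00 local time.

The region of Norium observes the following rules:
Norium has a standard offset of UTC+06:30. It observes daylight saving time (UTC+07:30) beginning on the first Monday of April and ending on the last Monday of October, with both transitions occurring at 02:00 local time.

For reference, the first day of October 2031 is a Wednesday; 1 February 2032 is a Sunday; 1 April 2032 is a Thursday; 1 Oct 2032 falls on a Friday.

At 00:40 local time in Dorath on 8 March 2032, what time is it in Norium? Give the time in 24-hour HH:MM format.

01:10

1 October 2031 is a Wednesday, so the first Friday is October 3 and the third is October 17.
1 February 2032 is a Sunday, so the first Sunday is February 1 and the fourth is February 22.
8 March 2032 is outside the daylight-saving period (17 October 2031 – 22 February 2032), so Dorath is on standard time, UTC+06:00.
00:40 Dorath − 6h = 18:40 UTC (rolling into the previous day, 7 March 2032).
1 April 2032 is a Thursday, so the first Monday is April 5.
1 October 2032 is a Friday, so Mondays fall on 4, 11, 18, 25; the last is October 25.
At the standard offset (UTC+06:30), 18:40 UTC + 6h30m = 01:10 Norium standard time (rolling into the next day, 8 March 2032).
The standard-time date in Norium, 8 March 2032, is outside the daylight-saving period (5 April – 25 October), so Norium is on standard time, UTC+06:30.
18:40 UTC + 6h30m = 01:10 Norium (rolling into the next day, 8 March 2032).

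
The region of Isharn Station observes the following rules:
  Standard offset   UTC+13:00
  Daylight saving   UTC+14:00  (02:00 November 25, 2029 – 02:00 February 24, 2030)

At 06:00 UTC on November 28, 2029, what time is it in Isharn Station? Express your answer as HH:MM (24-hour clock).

20:00

At the standard offset (UTC+13:00), 06:00 UTC + 13h = 19:00 Isharn Station standard time.
The standard-time date in Isharn Station, November 28, 2029, lies within the daylight-saving period (25 November 2029 – 24 February 2030), so Isharn Station is on daylight time, UTC+14:00.
06:00 UTC + 14h = 20:00 local.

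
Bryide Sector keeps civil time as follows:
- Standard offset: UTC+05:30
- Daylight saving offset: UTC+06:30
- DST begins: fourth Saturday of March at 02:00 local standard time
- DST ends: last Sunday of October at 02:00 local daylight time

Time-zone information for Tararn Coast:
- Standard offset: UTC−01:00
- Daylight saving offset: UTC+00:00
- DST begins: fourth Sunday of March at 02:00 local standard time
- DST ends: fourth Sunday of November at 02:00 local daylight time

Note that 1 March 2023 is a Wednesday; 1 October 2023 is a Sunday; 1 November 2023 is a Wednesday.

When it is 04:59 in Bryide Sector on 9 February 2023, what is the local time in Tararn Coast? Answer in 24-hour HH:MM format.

22:29

1 March 2023 is a Wednesday, so the first Saturday is March 4 and the fourth is March 25.
1 October 2023 is a Sunday, so Sundays fall on 1, 8, 15, 22, 29; the last is October 29.
9 February 2023 does not fall between 25 March and 29 October, so daylight saving is not in effect and Bryide Sector is at UTC+05:30.
04:59 Bryide Sector − 5h30m = 23:29 UTC (rolling into the previous day, 8 February 2023).
1 March 2023 is a Wednesday, so the first Sunday is March 5 and the fourth is March 26.
1 November 2023 is a Wednesday, so the first Sunday is November 5 and the fourth is November 26.
At the standard offset (UTC−01:00), 23:29 UTC − 1h = 22:29 Tararn Coast standard time.
The standard-time date in Tararn Coast, 8 February 2023, is outside the daylight-saving period (26 March – 26 November), so Tararn Coast is on standard time, UTC−01:00.
23:29 UTC − 1h = 22:29 Tararn Coast.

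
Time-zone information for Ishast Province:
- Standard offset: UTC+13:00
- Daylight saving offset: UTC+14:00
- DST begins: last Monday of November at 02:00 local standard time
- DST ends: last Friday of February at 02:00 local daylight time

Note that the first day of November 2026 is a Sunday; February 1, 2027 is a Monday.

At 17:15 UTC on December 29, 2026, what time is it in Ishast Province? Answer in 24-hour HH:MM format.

1 November 2026 is a Sunday, so Mondays fall on 2, 9, 16, 23, 30; the last is November 30.
1 February 2027 is a Monday, so Fridays fall on 5, 12, 19, 26; the last is February 26.
At the standard offset (UTC+13:00), 17:15 UTC + 13h = 06:15 Ishast Province standard time (rolling into the next day, 30 December 2026).
The standard-time date in Ishast Province, December 30, 2026, lies within the daylight-saving period (30 November 2026 – 26 February 2027), so Ishast Province is on daylight time, UTC+14:00.
17:15 UTC + 14h = 07:15 local (rolling into the next day, 30 December 2026).

07:15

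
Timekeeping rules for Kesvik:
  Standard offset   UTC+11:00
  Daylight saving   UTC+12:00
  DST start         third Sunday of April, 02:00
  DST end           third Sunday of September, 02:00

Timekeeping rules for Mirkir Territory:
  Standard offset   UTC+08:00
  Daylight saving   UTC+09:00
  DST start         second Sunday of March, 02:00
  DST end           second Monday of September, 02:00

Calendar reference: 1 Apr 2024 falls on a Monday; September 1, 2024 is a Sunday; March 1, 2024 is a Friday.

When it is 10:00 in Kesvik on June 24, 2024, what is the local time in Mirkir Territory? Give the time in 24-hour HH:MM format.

1 April 2024 is a Monday, so the first Sunday is April 7 and the third is April 21.
1 September 2024 is a Sunday, so the first Sunday is September 1 and the third is September 15.
Daylight saving runs 21 April – 15 September; June 24, 2024 is inside that window, so Kesvik is at UTC+12:00.
10:00 Kesvik − 12h = 22:00 UTC (rolling into the previous day, 23 June 2024).
1 March 2024 is a Friday, so the first Sunday is March 3 and the second is March 10.
1 September 2024 is a Sunday, so the first Monday is September 2 and the second is September 9.
At the standard offset (UTC+08:00), 22:00 UTC + 8h = 06:00 Mirkir Territory standard time (rolling into the next day, 24 June 2024).
The standard-time date in Mirkir Territory, June 24, 2024, falls between 10 March and 9 September, so daylight saving is in effect and Mirkir Territory is at UTC+09:00.
22:00 UTC + 9h = 07:00 Mirkir Territory (rolling into the next day, 24 June 2024).

07:00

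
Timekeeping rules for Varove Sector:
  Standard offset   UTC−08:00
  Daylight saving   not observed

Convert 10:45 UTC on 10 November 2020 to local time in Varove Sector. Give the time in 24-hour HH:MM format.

02:45

Varove Sector has no daylight saving, so its offset is UTC−08:00 year-round.
10:45 UTC − 8h = 02:45 local.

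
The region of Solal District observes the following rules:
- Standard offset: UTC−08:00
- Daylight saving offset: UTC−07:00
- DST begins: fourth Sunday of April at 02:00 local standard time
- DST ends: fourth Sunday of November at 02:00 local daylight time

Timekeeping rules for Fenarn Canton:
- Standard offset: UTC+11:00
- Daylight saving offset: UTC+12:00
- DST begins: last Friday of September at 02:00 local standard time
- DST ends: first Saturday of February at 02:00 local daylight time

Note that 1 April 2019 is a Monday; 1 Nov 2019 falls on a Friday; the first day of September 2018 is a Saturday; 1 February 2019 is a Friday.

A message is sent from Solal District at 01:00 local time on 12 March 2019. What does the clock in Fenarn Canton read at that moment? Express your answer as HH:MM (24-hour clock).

20:00

1 April 2019 is a Monday, so the first Sunday is April 7 and the fourth is April 28.
1 November 2019 is a Friday, so the first Sunday is November 3 and the fourth is November 24.
12 March 2019 is outside the daylight-saving period (28 April – 24 November), so Solal District is on standard time, UTC−08:00.
01:00 Solal District + 8h = 09:00 UTC.
1 September 2018 is a Saturday, so Fridays fall on 7, 14, 21, 28; the last is September 28.
1 February 2019 is a Friday, so the first Saturday is February 2.
At the standard offset (UTC+11:00), 09:00 UTC + 11h = 20:00 Fenarn Canton standard time.
Daylight saving runs 28 September 2018 – 2 February 2019; the standard-time date in Fenarn Canton, 12 March 2019, is outside that window, so Fenarn Canton is on standard time at UTC+11:00.
09:00 UTC + 11h = 20:00 Fenarn Canton.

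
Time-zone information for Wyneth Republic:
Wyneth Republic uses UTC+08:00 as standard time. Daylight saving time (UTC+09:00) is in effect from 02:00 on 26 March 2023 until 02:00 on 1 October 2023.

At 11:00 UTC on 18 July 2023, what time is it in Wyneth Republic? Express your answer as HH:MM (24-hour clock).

At the standard offset (UTC+08:00), 11:00 UTC + 8h = 19:00 Wyneth Republic standard time.
The standard-time date in Wyneth Republic, 18 July 2023, lies within the daylight-saving period (26 March – 1 October), so Wyneth Republic is on daylight time, UTC+09:00.
11:00 UTC + 9h = 20:00 local.

20:00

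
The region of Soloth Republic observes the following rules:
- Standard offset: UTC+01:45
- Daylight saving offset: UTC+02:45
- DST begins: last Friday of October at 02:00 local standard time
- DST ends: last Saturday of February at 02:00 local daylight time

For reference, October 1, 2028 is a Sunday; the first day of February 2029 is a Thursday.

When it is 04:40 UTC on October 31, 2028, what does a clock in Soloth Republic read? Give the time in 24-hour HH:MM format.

1 October 2028 is a Sunday, so Fridays fall on 6, 13, 20, 27; the last is October 27.
1 February 2029 is a Thursday, so Saturdays fall on 3, 10, 17, 24; the last is February 24.
At the standard offset (UTC+01:45), 04:40 UTC + 1h45m = 06:25 Soloth Republic standard time.
The standard-time date in Soloth Republic, October 31, 2028, lies within the daylight-saving period (27 October 2028 – 24 February 2029), so Soloth Republic is on daylight time, UTC+02:45.
04:40 UTC + 2h45m = 07:25 local.

07:25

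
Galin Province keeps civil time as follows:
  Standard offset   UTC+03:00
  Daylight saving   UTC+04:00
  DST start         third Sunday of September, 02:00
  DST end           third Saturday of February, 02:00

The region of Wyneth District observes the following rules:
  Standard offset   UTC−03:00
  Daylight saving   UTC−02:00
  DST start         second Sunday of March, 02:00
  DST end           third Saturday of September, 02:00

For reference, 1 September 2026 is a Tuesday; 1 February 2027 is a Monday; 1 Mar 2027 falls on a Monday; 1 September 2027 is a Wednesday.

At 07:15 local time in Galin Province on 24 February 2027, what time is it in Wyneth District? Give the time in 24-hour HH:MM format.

01:15

1 September 2026 is a Tuesday, so the first Sunday is September 6 and the third is September 20.
1 February 2027 is a Monday, so the first Saturday is February 6 and the third is February 20.
24 February 2027 does not fall between 20 September 2026 and 20 February 2027, so daylight saving is not in effect and Galin Province is at UTC+03:00.
07:15 Galin Province − 3h = 04:15 UTC.
1 March 2027 is a Monday, so the first Sunday is March 7 and the second is March 14.
1 September 2027 is a Wednesday, so the first Saturday is September 4 and the third is September 18.
At the standard offset (UTC−03:00), 04:15 UTC − 3h = 01:15 Wyneth District standard time.
Daylight saving runs 14 March – 18 September; the standard-time date in Wyneth District, 24 February 2027, is outside that window, so Wyneth District is on standard time at UTC−03:00.
04:15 UTC − 3h = 01:15 Wyneth District.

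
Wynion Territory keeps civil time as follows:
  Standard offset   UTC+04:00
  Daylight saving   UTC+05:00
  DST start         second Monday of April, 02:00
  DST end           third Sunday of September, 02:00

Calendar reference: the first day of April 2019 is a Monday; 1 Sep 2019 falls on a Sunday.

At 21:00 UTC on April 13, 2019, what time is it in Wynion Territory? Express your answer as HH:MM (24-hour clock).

1 April 2019 is a Monday, so the first Monday is April 1 and the second is April 8.
1 September 2019 is a Sunday, so the first Sunday is September 1 and the third is September 15.
At the standard offset (UTC+04:00), 21:00 UTC + 4h = 01:00 Wynion Territory standard time (rolling into the next day, 14 April 2019).
The standard-time date in Wynion Territory, April 14, 2019, lies within the daylight-saving period (8 April – 15 September), so Wynion Territory is on daylight time, UTC+05:00.
21:00 UTC + 5h = 02:00 local (rolling into the next day, 14 April 2019).

02:00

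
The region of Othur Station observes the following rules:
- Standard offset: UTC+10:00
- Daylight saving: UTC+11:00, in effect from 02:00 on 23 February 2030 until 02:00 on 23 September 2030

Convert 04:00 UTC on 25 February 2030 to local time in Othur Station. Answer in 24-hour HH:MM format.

At the standard offset (UTC+10:00), 04:00 UTC + 10h = 14:00 Othur Station standard time.
The standard-time date in Othur Station, 25 February 2030, lies within the daylight-saving period (23 February – 23 September), so Othur Station is on daylight time, UTC+11:00.
04:00 UTC + 11h = 15:00 local.

15:00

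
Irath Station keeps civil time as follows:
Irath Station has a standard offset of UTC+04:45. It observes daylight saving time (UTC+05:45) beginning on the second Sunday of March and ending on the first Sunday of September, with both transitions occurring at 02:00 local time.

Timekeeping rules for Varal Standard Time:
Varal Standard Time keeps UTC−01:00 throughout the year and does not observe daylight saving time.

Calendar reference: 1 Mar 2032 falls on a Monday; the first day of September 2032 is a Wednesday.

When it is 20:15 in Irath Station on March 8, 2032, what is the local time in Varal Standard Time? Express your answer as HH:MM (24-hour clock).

1 March 2032 is a Monday, so the first Sunday is March 7 and the second is March 14.
1 September 2032 is a Wednesday, so the first Sunday is September 5.
March 8, 2032 is outside the daylight-saving period (14 March – 5 September), so Irath Station is on standard time, UTC+04:45.
20:15 Irath Station − 4h45m = 15:30 UTC.
Varal Standard Time has no daylight saving, so its offset is UTC−01:00 year-round.
15:30 UTC − 1h = 14:30 Varal Standard Time.

14:30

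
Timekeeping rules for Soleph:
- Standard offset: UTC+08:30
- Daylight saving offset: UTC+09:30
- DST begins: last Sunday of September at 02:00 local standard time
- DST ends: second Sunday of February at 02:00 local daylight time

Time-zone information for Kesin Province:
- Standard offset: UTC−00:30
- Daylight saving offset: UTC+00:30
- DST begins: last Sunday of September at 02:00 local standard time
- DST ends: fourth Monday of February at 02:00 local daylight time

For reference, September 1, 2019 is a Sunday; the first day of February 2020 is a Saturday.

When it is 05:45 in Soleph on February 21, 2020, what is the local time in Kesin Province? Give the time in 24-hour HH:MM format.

21:45

1 September 2019 is a Sunday, so Sundays fall on 1, 8, 15, 22, 29; the last is September 29.
1 February 2020 is a Saturday, so the first Sunday is February 2 and the second is February 9.
February 21, 2020 does not fall between 29 September 2019 and 9 February 2020, so daylight saving is not in effect and Soleph is at UTC+08:30.
05:45 Soleph − 8h30m = 21:15 UTC (rolling into the previous day, 20 February 2020).
1 September 2019 is a Sunday, so Sundays fall on 1, 8, 15, 22, 29; the last is September 29.
1 February 2020 is a Saturday, so the first Monday is February 3 and the fourth is February 24.
At the standard offset (UTC−00:30), 21:15 UTC − 0h30m = 20:45 Kesin Province standard time.
The standard-time date in Kesin Province, February 20, 2020, falls between 29 September 2019 and 24 February 2020, so daylight saving is in effect and Kesin Province is at UTC+00:30.
21:15 UTC + 0h30m = 21:45 Kesin Province.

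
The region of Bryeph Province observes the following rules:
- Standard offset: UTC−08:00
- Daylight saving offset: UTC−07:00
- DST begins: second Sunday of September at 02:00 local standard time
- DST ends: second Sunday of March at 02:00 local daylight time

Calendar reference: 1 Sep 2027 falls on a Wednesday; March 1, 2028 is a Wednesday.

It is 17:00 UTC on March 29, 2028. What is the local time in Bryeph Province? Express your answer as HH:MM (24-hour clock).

1 September 2027 is a Wednesday, so the first Sunday is September 5 and the second is September 12.
1 March 2028 is a Wednesday, so the first Sunday is March 5 and the second is March 12.
At the standard offset (UTC−08:00), 17:00 UTC − 8h = 09:00 Bryeph Province standard time.
The standard-time date in Bryeph Province, March 29, 2028, does not fall between 12 September 2027 and 12 March 2028, so daylight saving is not in effect and Bryeph Province is at UTC−08:00.
17:00 UTC − 8h = 09:00 local.

09:00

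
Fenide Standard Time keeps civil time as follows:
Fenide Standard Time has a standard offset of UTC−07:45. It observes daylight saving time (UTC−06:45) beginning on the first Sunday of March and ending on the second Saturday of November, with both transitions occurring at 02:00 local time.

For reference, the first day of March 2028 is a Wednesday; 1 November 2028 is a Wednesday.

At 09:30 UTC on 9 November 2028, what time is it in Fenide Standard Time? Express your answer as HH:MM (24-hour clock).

1 March 2028 is a Wednesday, so the first Sunday is March 5.
1 November 2028 is a Wednesday, so the first Saturday is November 4 and the second is November 11.
At the standard offset (UTC−07:45), 09:30 UTC − 7h45m = 01:45 Fenide Standard Time standard time.
The standard-time date in Fenide Standard Time, 9 November 2028, falls between 5 March and 11 November, so daylight saving is in effect and Fenide Standard Time is at UTC−06:45.
09:30 UTC − 6h45m = 02:45 local.

02:45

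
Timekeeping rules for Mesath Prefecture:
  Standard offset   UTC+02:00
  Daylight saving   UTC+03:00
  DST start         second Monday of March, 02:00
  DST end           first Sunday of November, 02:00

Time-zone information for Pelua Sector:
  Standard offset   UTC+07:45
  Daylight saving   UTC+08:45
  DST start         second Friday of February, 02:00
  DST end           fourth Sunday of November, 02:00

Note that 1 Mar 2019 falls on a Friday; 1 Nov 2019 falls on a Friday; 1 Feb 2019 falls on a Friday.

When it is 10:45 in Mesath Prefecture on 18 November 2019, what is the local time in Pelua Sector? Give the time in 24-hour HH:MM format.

1 March 2019 is a Friday, so the first Monday is March 4 and the second is March 11.
1 November 2019 is a Friday, so the first Sunday is November 3.
18 November 2019 is outside the daylight-saving period (11 March – 3 November), so Mesath Prefecture is on standard time, UTC+02:00.
10:45 Mesath Prefecture − 2h = 08:45 UTC.
1 February 2019 is a Friday, so the first Friday is February 1 and the second is February 8.
1 November 2019 is a Friday, so the first Sunday is November 3 and the fourth is November 24.
At the standard offset (UTC+07:45), 08:45 UTC + 7h45m = 16:30 Pelua Sector standard time.
The standard-time date in Pelua Sector, 18 November 2019, lies within the daylight-saving period (8 February – 24 November), so Pelua Sector is on daylight time, UTC+08:45.
08:45 UTC + 8h45m = 17:30 Pelua Sector.

17:30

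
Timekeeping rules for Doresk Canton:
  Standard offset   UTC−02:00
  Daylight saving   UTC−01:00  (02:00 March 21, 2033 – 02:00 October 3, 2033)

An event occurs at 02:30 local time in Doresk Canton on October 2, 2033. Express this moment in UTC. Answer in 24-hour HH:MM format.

03:30

October 2, 2033 falls between 21 March and 3 October, so daylight saving is in effect and Doresk Canton is at UTC−01:00.
02:30 local + 1h = 03:30 UTC.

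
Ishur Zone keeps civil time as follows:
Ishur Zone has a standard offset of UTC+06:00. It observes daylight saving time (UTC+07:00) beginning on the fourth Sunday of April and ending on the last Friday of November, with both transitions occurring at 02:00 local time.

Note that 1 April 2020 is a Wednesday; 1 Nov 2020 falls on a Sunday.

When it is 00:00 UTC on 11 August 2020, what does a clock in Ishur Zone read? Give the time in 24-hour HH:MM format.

07:00

1 April 2020 is a Wednesday, so the first Sunday is April 5 and the fourth is April 26.
1 November 2020 is a Sunday, so Fridays fall on 6, 13, 20, 27; the last is November 27.
At the standard offset (UTC+06:00), 00:00 UTC + 6h = 06:00 Ishur Zone standard time.
The standard-time date in Ishur Zone, 11 August 2020, lies within the daylight-saving period (26 April – 27 November), so Ishur Zone is on daylight time, UTC+07:00.
00:00 UTC + 7h = 07:00 local.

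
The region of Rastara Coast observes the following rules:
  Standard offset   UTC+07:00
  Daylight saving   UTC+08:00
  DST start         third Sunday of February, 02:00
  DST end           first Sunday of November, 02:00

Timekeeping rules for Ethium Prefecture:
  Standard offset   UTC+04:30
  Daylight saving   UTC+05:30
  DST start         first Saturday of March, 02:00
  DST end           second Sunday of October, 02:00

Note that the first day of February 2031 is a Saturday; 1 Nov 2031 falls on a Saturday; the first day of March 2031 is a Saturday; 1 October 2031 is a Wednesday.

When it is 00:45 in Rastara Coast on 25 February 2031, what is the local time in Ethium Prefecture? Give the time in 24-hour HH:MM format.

21:15

1 February 2031 is a Saturday, so the first Sunday is February 2 and the third is February 16.
1 November 2031 is a Saturday, so the first Sunday is November 2.
Daylight saving runs 16 February – 2 November; 25 February 2031 is inside that window, so Rastara Coast is at UTC+08:00.
00:45 Rastara Coast − 8h = 16:45 UTC (rolling into the previous day, 24 February 2031).
1 March 2031 is a Saturday, so the first Saturday is March 1.
1 October 2031 is a Wednesday, so the first Sunday is October 5 and the second is October 12.
At the standard offset (UTC+04:30), 16:45 UTC + 4h30m = 21:15 Ethium Prefecture standard time.
The standard-time date in Ethium Prefecture, 24 February 2031, does not fall between 1 March and 12 October, so daylight saving is not in effect and Ethium Prefecture is at UTC+04:30.
16:45 UTC + 4h30m = 21:15 Ethium Prefecture.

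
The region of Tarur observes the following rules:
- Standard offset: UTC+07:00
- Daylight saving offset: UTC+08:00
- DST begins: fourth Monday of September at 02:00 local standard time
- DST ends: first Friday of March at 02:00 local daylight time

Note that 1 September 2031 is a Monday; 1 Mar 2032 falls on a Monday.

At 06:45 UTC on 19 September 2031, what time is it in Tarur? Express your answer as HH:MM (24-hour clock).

1 September 2031 is a Monday, so the first Monday is September 1 and the fourth is September 22.
1 March 2032 is a Monday, so the first Friday is March 5.
At the standard offset (UTC+07:00), 06:45 UTC + 7h = 13:45 Tarur standard time.
The standard-time date in Tarur, 19 September 2031, does not fall between 22 September 2031 and 5 March 2032, so daylight saving is not in effect and Tarur is at UTC+07:00.
06:45 UTC + 7h = 13:45 local.

13:45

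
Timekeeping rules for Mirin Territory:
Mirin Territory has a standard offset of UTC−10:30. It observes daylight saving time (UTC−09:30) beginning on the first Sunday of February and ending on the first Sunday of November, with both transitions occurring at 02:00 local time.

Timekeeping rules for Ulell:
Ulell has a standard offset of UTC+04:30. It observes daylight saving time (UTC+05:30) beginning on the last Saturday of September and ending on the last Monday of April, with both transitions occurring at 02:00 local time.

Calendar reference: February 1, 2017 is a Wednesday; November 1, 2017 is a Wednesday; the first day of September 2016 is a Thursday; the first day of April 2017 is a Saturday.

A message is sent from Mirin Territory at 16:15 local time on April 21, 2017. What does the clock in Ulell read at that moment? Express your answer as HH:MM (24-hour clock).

1 February 2017 is a Wednesday, so the first Sunday is February 5.
1 November 2017 is a Wednesday, so the first Sunday is November 5.
April 21, 2017 lies within the daylight-saving period (5 February – 5 November), so Mirin Territory is on daylight time, UTC−09:30.
16:15 Mirin Territory + 9h30m = 01:45 UTC (rolling into the next day, 22 April 2017).
1 September 2016 is a Thursday, so Saturdays fall on 3, 10, 17, 24; the last is September 24.
1 April 2017 is a Saturday, so Mondays fall on 3, 10, 17, 24; the last is April 24.
At the standard offset (UTC+04:30), 01:45 UTC + 4h30m = 06:15 Ulell standard time.
The standard-time date in Ulell, April 22, 2017, lies within the daylight-saving period (24 September 2016 – 24 April 2017), so Ulell is on daylight time, UTC+05:30.
01:45 UTC + 5h30m = 07:15 Ulell.

07:15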